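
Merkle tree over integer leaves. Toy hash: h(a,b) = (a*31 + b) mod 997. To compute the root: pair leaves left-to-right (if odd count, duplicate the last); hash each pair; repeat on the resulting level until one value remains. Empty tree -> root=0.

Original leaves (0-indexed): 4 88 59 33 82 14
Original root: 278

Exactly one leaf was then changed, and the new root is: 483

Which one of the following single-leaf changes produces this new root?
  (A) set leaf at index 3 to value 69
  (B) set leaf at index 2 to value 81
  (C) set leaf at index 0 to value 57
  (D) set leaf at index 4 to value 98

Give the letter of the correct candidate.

Answer: B

Derivation:
Original leaves: [4, 88, 59, 33, 82, 14]
Target new root: 483
Try each candidate change and compute the resulting root:
Candidate A: set leaf[3] = 69 -> leaves = [4, 88, 59, 69, 82, 14]
  L0: [4, 88, 59, 69, 82, 14]
  L1: h(4,88)=(4*31+88)%997=212 h(59,69)=(59*31+69)%997=901 h(82,14)=(82*31+14)%997=562 -> [212, 901, 562]
  L2: h(212,901)=(212*31+901)%997=494 h(562,562)=(562*31+562)%997=38 -> [494, 38]
  L3: h(494,38)=(494*31+38)%997=397 -> [397]
  root = 397 != target 483
Candidate B: set leaf[2] = 81 -> leaves = [4, 88, 81, 33, 82, 14]
  L0: [4, 88, 81, 33, 82, 14]
  L1: h(4,88)=(4*31+88)%997=212 h(81,33)=(81*31+33)%997=550 h(82,14)=(82*31+14)%997=562 -> [212, 550, 562]
  L2: h(212,550)=(212*31+550)%997=143 h(562,562)=(562*31+562)%997=38 -> [143, 38]
  L3: h(143,38)=(143*31+38)%997=483 -> [483]
  root = 483 == target 483  ** MATCH **
Candidate C: set leaf[0] = 57 -> leaves = [57, 88, 59, 33, 82, 14]
  L0: [57, 88, 59, 33, 82, 14]
  L1: h(57,88)=(57*31+88)%997=858 h(59,33)=(59*31+33)%997=865 h(82,14)=(82*31+14)%997=562 -> [858, 865, 562]
  L2: h(858,865)=(858*31+865)%997=544 h(562,562)=(562*31+562)%997=38 -> [544, 38]
  L3: h(544,38)=(544*31+38)%997=950 -> [950]
  root = 950 != target 483
Candidate D: set leaf[4] = 98 -> leaves = [4, 88, 59, 33, 98, 14]
  L0: [4, 88, 59, 33, 98, 14]
  L1: h(4,88)=(4*31+88)%997=212 h(59,33)=(59*31+33)%997=865 h(98,14)=(98*31+14)%997=61 -> [212, 865, 61]
  L2: h(212,865)=(212*31+865)%997=458 h(61,61)=(61*31+61)%997=955 -> [458, 955]
  L3: h(458,955)=(458*31+955)%997=198 -> [198]
  root = 198 != target 483
Candidate B produces the target root.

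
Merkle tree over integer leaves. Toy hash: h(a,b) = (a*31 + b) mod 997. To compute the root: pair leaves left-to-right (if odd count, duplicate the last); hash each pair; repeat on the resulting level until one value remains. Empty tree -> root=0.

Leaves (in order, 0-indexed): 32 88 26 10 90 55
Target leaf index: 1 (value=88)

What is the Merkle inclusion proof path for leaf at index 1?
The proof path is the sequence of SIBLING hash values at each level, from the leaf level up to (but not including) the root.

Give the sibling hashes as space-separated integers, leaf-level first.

L0 (leaves): [32, 88, 26, 10, 90, 55], target index=1
L1: h(32,88)=(32*31+88)%997=83 [pair 0] h(26,10)=(26*31+10)%997=816 [pair 1] h(90,55)=(90*31+55)%997=851 [pair 2] -> [83, 816, 851]
  Sibling for proof at L0: 32
L2: h(83,816)=(83*31+816)%997=398 [pair 0] h(851,851)=(851*31+851)%997=313 [pair 1] -> [398, 313]
  Sibling for proof at L1: 816
L3: h(398,313)=(398*31+313)%997=687 [pair 0] -> [687]
  Sibling for proof at L2: 313
Root: 687
Proof path (sibling hashes from leaf to root): [32, 816, 313]

Answer: 32 816 313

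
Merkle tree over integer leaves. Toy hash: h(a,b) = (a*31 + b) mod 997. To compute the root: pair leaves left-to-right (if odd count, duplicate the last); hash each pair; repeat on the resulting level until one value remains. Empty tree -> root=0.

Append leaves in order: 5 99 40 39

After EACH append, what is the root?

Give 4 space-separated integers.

Answer: 5 254 181 180

Derivation:
After append 5 (leaves=[5]):
  L0: [5]
  root=5
After append 99 (leaves=[5, 99]):
  L0: [5, 99]
  L1: h(5,99)=(5*31+99)%997=254 -> [254]
  root=254
After append 40 (leaves=[5, 99, 40]):
  L0: [5, 99, 40]
  L1: h(5,99)=(5*31+99)%997=254 h(40,40)=(40*31+40)%997=283 -> [254, 283]
  L2: h(254,283)=(254*31+283)%997=181 -> [181]
  root=181
After append 39 (leaves=[5, 99, 40, 39]):
  L0: [5, 99, 40, 39]
  L1: h(5,99)=(5*31+99)%997=254 h(40,39)=(40*31+39)%997=282 -> [254, 282]
  L2: h(254,282)=(254*31+282)%997=180 -> [180]
  root=180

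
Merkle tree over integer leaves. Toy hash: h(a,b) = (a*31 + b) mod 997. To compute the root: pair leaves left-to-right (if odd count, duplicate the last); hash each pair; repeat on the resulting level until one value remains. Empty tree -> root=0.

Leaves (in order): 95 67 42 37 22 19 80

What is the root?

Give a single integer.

Answer: 239

Derivation:
L0: [95, 67, 42, 37, 22, 19, 80]
L1: h(95,67)=(95*31+67)%997=21 h(42,37)=(42*31+37)%997=342 h(22,19)=(22*31+19)%997=701 h(80,80)=(80*31+80)%997=566 -> [21, 342, 701, 566]
L2: h(21,342)=(21*31+342)%997=993 h(701,566)=(701*31+566)%997=363 -> [993, 363]
L3: h(993,363)=(993*31+363)%997=239 -> [239]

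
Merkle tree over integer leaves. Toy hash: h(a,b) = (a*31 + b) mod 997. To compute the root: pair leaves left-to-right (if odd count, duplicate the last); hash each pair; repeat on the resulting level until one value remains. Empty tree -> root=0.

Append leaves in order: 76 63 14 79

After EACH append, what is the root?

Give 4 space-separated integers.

After append 76 (leaves=[76]):
  L0: [76]
  root=76
After append 63 (leaves=[76, 63]):
  L0: [76, 63]
  L1: h(76,63)=(76*31+63)%997=425 -> [425]
  root=425
After append 14 (leaves=[76, 63, 14]):
  L0: [76, 63, 14]
  L1: h(76,63)=(76*31+63)%997=425 h(14,14)=(14*31+14)%997=448 -> [425, 448]
  L2: h(425,448)=(425*31+448)%997=662 -> [662]
  root=662
After append 79 (leaves=[76, 63, 14, 79]):
  L0: [76, 63, 14, 79]
  L1: h(76,63)=(76*31+63)%997=425 h(14,79)=(14*31+79)%997=513 -> [425, 513]
  L2: h(425,513)=(425*31+513)%997=727 -> [727]
  root=727

Answer: 76 425 662 727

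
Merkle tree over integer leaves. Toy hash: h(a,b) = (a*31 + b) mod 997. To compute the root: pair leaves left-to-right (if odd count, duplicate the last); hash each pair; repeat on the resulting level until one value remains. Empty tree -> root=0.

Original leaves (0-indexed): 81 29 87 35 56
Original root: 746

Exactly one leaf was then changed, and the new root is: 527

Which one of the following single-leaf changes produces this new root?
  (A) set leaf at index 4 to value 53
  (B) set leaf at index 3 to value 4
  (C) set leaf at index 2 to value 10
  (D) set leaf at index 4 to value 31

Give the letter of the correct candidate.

Answer: C

Derivation:
Original leaves: [81, 29, 87, 35, 56]
Target new root: 527
Try each candidate change and compute the resulting root:
Candidate A: set leaf[4] = 53 -> leaves = [81, 29, 87, 35, 53]
  L0: [81, 29, 87, 35, 53]
  L1: h(81,29)=(81*31+29)%997=546 h(87,35)=(87*31+35)%997=738 h(53,53)=(53*31+53)%997=699 -> [546, 738, 699]
  L2: h(546,738)=(546*31+738)%997=715 h(699,699)=(699*31+699)%997=434 -> [715, 434]
  L3: h(715,434)=(715*31+434)%997=665 -> [665]
  root = 665 != target 527
Candidate B: set leaf[3] = 4 -> leaves = [81, 29, 87, 4, 56]
  L0: [81, 29, 87, 4, 56]
  L1: h(81,29)=(81*31+29)%997=546 h(87,4)=(87*31+4)%997=707 h(56,56)=(56*31+56)%997=795 -> [546, 707, 795]
  L2: h(546,707)=(546*31+707)%997=684 h(795,795)=(795*31+795)%997=515 -> [684, 515]
  L3: h(684,515)=(684*31+515)%997=782 -> [782]
  root = 782 != target 527
Candidate C: set leaf[2] = 10 -> leaves = [81, 29, 10, 35, 56]
  L0: [81, 29, 10, 35, 56]
  L1: h(81,29)=(81*31+29)%997=546 h(10,35)=(10*31+35)%997=345 h(56,56)=(56*31+56)%997=795 -> [546, 345, 795]
  L2: h(546,345)=(546*31+345)%997=322 h(795,795)=(795*31+795)%997=515 -> [322, 515]
  L3: h(322,515)=(322*31+515)%997=527 -> [527]
  root = 527 == target 527  ** MATCH **
Candidate D: set leaf[4] = 31 -> leaves = [81, 29, 87, 35, 31]
  L0: [81, 29, 87, 35, 31]
  L1: h(81,29)=(81*31+29)%997=546 h(87,35)=(87*31+35)%997=738 h(31,31)=(31*31+31)%997=992 -> [546, 738, 992]
  L2: h(546,738)=(546*31+738)%997=715 h(992,992)=(992*31+992)%997=837 -> [715, 837]
  L3: h(715,837)=(715*31+837)%997=71 -> [71]
  root = 71 != target 527
Candidate C produces the target root.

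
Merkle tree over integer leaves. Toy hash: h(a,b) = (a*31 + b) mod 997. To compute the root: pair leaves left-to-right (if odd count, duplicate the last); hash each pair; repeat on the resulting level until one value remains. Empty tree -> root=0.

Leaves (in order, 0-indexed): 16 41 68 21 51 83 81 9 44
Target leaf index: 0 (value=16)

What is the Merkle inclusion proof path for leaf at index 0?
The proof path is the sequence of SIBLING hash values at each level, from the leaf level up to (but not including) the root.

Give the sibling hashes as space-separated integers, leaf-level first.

L0 (leaves): [16, 41, 68, 21, 51, 83, 81, 9, 44], target index=0
L1: h(16,41)=(16*31+41)%997=537 [pair 0] h(68,21)=(68*31+21)%997=135 [pair 1] h(51,83)=(51*31+83)%997=667 [pair 2] h(81,9)=(81*31+9)%997=526 [pair 3] h(44,44)=(44*31+44)%997=411 [pair 4] -> [537, 135, 667, 526, 411]
  Sibling for proof at L0: 41
L2: h(537,135)=(537*31+135)%997=830 [pair 0] h(667,526)=(667*31+526)%997=266 [pair 1] h(411,411)=(411*31+411)%997=191 [pair 2] -> [830, 266, 191]
  Sibling for proof at L1: 135
L3: h(830,266)=(830*31+266)%997=74 [pair 0] h(191,191)=(191*31+191)%997=130 [pair 1] -> [74, 130]
  Sibling for proof at L2: 266
L4: h(74,130)=(74*31+130)%997=430 [pair 0] -> [430]
  Sibling for proof at L3: 130
Root: 430
Proof path (sibling hashes from leaf to root): [41, 135, 266, 130]

Answer: 41 135 266 130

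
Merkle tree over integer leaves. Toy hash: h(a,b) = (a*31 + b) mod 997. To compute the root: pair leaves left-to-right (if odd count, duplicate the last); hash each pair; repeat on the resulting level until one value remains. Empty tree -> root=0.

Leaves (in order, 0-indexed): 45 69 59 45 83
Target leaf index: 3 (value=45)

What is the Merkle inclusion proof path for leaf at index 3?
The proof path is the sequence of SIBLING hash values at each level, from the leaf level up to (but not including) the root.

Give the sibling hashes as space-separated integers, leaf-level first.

L0 (leaves): [45, 69, 59, 45, 83], target index=3
L1: h(45,69)=(45*31+69)%997=467 [pair 0] h(59,45)=(59*31+45)%997=877 [pair 1] h(83,83)=(83*31+83)%997=662 [pair 2] -> [467, 877, 662]
  Sibling for proof at L0: 59
L2: h(467,877)=(467*31+877)%997=399 [pair 0] h(662,662)=(662*31+662)%997=247 [pair 1] -> [399, 247]
  Sibling for proof at L1: 467
L3: h(399,247)=(399*31+247)%997=652 [pair 0] -> [652]
  Sibling for proof at L2: 247
Root: 652
Proof path (sibling hashes from leaf to root): [59, 467, 247]

Answer: 59 467 247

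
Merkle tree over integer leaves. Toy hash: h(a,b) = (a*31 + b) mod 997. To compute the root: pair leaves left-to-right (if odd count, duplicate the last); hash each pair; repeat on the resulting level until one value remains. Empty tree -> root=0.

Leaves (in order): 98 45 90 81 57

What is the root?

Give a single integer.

L0: [98, 45, 90, 81, 57]
L1: h(98,45)=(98*31+45)%997=92 h(90,81)=(90*31+81)%997=877 h(57,57)=(57*31+57)%997=827 -> [92, 877, 827]
L2: h(92,877)=(92*31+877)%997=738 h(827,827)=(827*31+827)%997=542 -> [738, 542]
L3: h(738,542)=(738*31+542)%997=489 -> [489]

Answer: 489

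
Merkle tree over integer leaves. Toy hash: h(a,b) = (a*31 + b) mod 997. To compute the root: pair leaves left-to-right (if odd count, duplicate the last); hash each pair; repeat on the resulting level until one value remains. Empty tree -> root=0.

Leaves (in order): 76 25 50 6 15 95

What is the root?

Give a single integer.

Answer: 380

Derivation:
L0: [76, 25, 50, 6, 15, 95]
L1: h(76,25)=(76*31+25)%997=387 h(50,6)=(50*31+6)%997=559 h(15,95)=(15*31+95)%997=560 -> [387, 559, 560]
L2: h(387,559)=(387*31+559)%997=592 h(560,560)=(560*31+560)%997=971 -> [592, 971]
L3: h(592,971)=(592*31+971)%997=380 -> [380]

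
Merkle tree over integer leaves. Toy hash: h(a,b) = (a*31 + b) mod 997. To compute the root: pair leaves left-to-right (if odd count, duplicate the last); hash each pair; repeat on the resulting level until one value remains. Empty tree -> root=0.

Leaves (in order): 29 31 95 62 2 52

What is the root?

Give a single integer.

L0: [29, 31, 95, 62, 2, 52]
L1: h(29,31)=(29*31+31)%997=930 h(95,62)=(95*31+62)%997=16 h(2,52)=(2*31+52)%997=114 -> [930, 16, 114]
L2: h(930,16)=(930*31+16)%997=930 h(114,114)=(114*31+114)%997=657 -> [930, 657]
L3: h(930,657)=(930*31+657)%997=574 -> [574]

Answer: 574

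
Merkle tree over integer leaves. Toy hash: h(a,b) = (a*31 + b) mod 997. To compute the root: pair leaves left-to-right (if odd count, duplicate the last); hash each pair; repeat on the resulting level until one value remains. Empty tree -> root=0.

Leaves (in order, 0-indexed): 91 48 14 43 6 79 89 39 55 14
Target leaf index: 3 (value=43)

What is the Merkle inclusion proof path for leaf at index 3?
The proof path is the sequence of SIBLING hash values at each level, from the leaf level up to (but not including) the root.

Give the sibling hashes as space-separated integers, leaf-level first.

L0 (leaves): [91, 48, 14, 43, 6, 79, 89, 39, 55, 14], target index=3
L1: h(91,48)=(91*31+48)%997=875 [pair 0] h(14,43)=(14*31+43)%997=477 [pair 1] h(6,79)=(6*31+79)%997=265 [pair 2] h(89,39)=(89*31+39)%997=804 [pair 3] h(55,14)=(55*31+14)%997=722 [pair 4] -> [875, 477, 265, 804, 722]
  Sibling for proof at L0: 14
L2: h(875,477)=(875*31+477)%997=683 [pair 0] h(265,804)=(265*31+804)%997=46 [pair 1] h(722,722)=(722*31+722)%997=173 [pair 2] -> [683, 46, 173]
  Sibling for proof at L1: 875
L3: h(683,46)=(683*31+46)%997=282 [pair 0] h(173,173)=(173*31+173)%997=551 [pair 1] -> [282, 551]
  Sibling for proof at L2: 46
L4: h(282,551)=(282*31+551)%997=320 [pair 0] -> [320]
  Sibling for proof at L3: 551
Root: 320
Proof path (sibling hashes from leaf to root): [14, 875, 46, 551]

Answer: 14 875 46 551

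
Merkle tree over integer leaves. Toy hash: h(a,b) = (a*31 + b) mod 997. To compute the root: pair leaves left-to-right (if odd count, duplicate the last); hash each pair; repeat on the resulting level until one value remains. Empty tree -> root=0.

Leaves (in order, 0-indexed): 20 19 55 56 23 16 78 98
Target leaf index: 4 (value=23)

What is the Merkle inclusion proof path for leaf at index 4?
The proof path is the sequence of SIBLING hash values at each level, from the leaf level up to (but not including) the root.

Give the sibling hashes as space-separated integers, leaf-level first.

Answer: 16 522 633

Derivation:
L0 (leaves): [20, 19, 55, 56, 23, 16, 78, 98], target index=4
L1: h(20,19)=(20*31+19)%997=639 [pair 0] h(55,56)=(55*31+56)%997=764 [pair 1] h(23,16)=(23*31+16)%997=729 [pair 2] h(78,98)=(78*31+98)%997=522 [pair 3] -> [639, 764, 729, 522]
  Sibling for proof at L0: 16
L2: h(639,764)=(639*31+764)%997=633 [pair 0] h(729,522)=(729*31+522)%997=190 [pair 1] -> [633, 190]
  Sibling for proof at L1: 522
L3: h(633,190)=(633*31+190)%997=870 [pair 0] -> [870]
  Sibling for proof at L2: 633
Root: 870
Proof path (sibling hashes from leaf to root): [16, 522, 633]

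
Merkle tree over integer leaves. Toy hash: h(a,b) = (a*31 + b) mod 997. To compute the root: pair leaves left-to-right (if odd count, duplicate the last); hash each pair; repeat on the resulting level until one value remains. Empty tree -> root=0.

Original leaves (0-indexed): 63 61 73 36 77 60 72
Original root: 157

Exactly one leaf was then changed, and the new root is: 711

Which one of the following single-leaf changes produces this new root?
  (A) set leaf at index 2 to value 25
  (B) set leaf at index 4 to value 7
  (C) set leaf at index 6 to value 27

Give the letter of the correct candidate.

Original leaves: [63, 61, 73, 36, 77, 60, 72]
Target new root: 711
Try each candidate change and compute the resulting root:
Candidate A: set leaf[2] = 25 -> leaves = [63, 61, 25, 36, 77, 60, 72]
  L0: [63, 61, 25, 36, 77, 60, 72]
  L1: h(63,61)=(63*31+61)%997=20 h(25,36)=(25*31+36)%997=811 h(77,60)=(77*31+60)%997=453 h(72,72)=(72*31+72)%997=310 -> [20, 811, 453, 310]
  L2: h(20,811)=(20*31+811)%997=434 h(453,310)=(453*31+310)%997=395 -> [434, 395]
  L3: h(434,395)=(434*31+395)%997=888 -> [888]
  root = 888 != target 711
Candidate B: set leaf[4] = 7 -> leaves = [63, 61, 73, 36, 7, 60, 72]
  L0: [63, 61, 73, 36, 7, 60, 72]
  L1: h(63,61)=(63*31+61)%997=20 h(73,36)=(73*31+36)%997=305 h(7,60)=(7*31+60)%997=277 h(72,72)=(72*31+72)%997=310 -> [20, 305, 277, 310]
  L2: h(20,305)=(20*31+305)%997=925 h(277,310)=(277*31+310)%997=921 -> [925, 921]
  L3: h(925,921)=(925*31+921)%997=683 -> [683]
  root = 683 != target 711
Candidate C: set leaf[6] = 27 -> leaves = [63, 61, 73, 36, 77, 60, 27]
  L0: [63, 61, 73, 36, 77, 60, 27]
  L1: h(63,61)=(63*31+61)%997=20 h(73,36)=(73*31+36)%997=305 h(77,60)=(77*31+60)%997=453 h(27,27)=(27*31+27)%997=864 -> [20, 305, 453, 864]
  L2: h(20,305)=(20*31+305)%997=925 h(453,864)=(453*31+864)%997=949 -> [925, 949]
  L3: h(925,949)=(925*31+949)%997=711 -> [711]
  root = 711 == target 711  ** MATCH **
Candidate C produces the target root.

Answer: C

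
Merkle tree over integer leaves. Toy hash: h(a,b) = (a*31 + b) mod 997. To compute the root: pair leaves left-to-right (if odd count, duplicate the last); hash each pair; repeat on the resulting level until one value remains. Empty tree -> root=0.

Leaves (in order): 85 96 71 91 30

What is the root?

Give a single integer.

L0: [85, 96, 71, 91, 30]
L1: h(85,96)=(85*31+96)%997=737 h(71,91)=(71*31+91)%997=298 h(30,30)=(30*31+30)%997=960 -> [737, 298, 960]
L2: h(737,298)=(737*31+298)%997=214 h(960,960)=(960*31+960)%997=810 -> [214, 810]
L3: h(214,810)=(214*31+810)%997=465 -> [465]

Answer: 465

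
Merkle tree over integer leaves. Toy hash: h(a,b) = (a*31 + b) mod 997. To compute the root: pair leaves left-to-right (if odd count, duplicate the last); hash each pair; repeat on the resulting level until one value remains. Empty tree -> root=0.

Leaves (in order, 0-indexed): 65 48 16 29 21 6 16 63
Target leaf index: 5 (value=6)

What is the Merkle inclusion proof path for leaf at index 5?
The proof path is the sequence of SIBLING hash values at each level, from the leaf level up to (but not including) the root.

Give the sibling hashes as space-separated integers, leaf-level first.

Answer: 21 559 670

Derivation:
L0 (leaves): [65, 48, 16, 29, 21, 6, 16, 63], target index=5
L1: h(65,48)=(65*31+48)%997=69 [pair 0] h(16,29)=(16*31+29)%997=525 [pair 1] h(21,6)=(21*31+6)%997=657 [pair 2] h(16,63)=(16*31+63)%997=559 [pair 3] -> [69, 525, 657, 559]
  Sibling for proof at L0: 21
L2: h(69,525)=(69*31+525)%997=670 [pair 0] h(657,559)=(657*31+559)%997=986 [pair 1] -> [670, 986]
  Sibling for proof at L1: 559
L3: h(670,986)=(670*31+986)%997=819 [pair 0] -> [819]
  Sibling for proof at L2: 670
Root: 819
Proof path (sibling hashes from leaf to root): [21, 559, 670]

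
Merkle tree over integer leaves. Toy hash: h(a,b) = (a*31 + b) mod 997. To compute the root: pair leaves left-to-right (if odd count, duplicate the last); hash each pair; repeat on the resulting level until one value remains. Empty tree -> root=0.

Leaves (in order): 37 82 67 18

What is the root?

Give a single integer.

L0: [37, 82, 67, 18]
L1: h(37,82)=(37*31+82)%997=232 h(67,18)=(67*31+18)%997=101 -> [232, 101]
L2: h(232,101)=(232*31+101)%997=314 -> [314]

Answer: 314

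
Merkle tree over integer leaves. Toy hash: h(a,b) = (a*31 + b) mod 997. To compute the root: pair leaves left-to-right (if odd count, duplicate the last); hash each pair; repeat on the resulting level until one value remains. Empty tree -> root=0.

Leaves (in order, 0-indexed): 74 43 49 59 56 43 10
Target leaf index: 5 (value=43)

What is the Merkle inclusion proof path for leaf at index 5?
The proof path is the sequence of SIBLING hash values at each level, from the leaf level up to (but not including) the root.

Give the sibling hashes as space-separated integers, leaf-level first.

L0 (leaves): [74, 43, 49, 59, 56, 43, 10], target index=5
L1: h(74,43)=(74*31+43)%997=343 [pair 0] h(49,59)=(49*31+59)%997=581 [pair 1] h(56,43)=(56*31+43)%997=782 [pair 2] h(10,10)=(10*31+10)%997=320 [pair 3] -> [343, 581, 782, 320]
  Sibling for proof at L0: 56
L2: h(343,581)=(343*31+581)%997=247 [pair 0] h(782,320)=(782*31+320)%997=634 [pair 1] -> [247, 634]
  Sibling for proof at L1: 320
L3: h(247,634)=(247*31+634)%997=315 [pair 0] -> [315]
  Sibling for proof at L2: 247
Root: 315
Proof path (sibling hashes from leaf to root): [56, 320, 247]

Answer: 56 320 247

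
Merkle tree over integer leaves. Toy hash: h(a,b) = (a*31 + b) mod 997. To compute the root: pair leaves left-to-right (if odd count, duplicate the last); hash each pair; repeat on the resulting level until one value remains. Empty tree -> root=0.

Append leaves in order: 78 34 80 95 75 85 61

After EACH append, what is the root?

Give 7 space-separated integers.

Answer: 78 458 806 821 557 877 419

Derivation:
After append 78 (leaves=[78]):
  L0: [78]
  root=78
After append 34 (leaves=[78, 34]):
  L0: [78, 34]
  L1: h(78,34)=(78*31+34)%997=458 -> [458]
  root=458
After append 80 (leaves=[78, 34, 80]):
  L0: [78, 34, 80]
  L1: h(78,34)=(78*31+34)%997=458 h(80,80)=(80*31+80)%997=566 -> [458, 566]
  L2: h(458,566)=(458*31+566)%997=806 -> [806]
  root=806
After append 95 (leaves=[78, 34, 80, 95]):
  L0: [78, 34, 80, 95]
  L1: h(78,34)=(78*31+34)%997=458 h(80,95)=(80*31+95)%997=581 -> [458, 581]
  L2: h(458,581)=(458*31+581)%997=821 -> [821]
  root=821
After append 75 (leaves=[78, 34, 80, 95, 75]):
  L0: [78, 34, 80, 95, 75]
  L1: h(78,34)=(78*31+34)%997=458 h(80,95)=(80*31+95)%997=581 h(75,75)=(75*31+75)%997=406 -> [458, 581, 406]
  L2: h(458,581)=(458*31+581)%997=821 h(406,406)=(406*31+406)%997=31 -> [821, 31]
  L3: h(821,31)=(821*31+31)%997=557 -> [557]
  root=557
After append 85 (leaves=[78, 34, 80, 95, 75, 85]):
  L0: [78, 34, 80, 95, 75, 85]
  L1: h(78,34)=(78*31+34)%997=458 h(80,95)=(80*31+95)%997=581 h(75,85)=(75*31+85)%997=416 -> [458, 581, 416]
  L2: h(458,581)=(458*31+581)%997=821 h(416,416)=(416*31+416)%997=351 -> [821, 351]
  L3: h(821,351)=(821*31+351)%997=877 -> [877]
  root=877
After append 61 (leaves=[78, 34, 80, 95, 75, 85, 61]):
  L0: [78, 34, 80, 95, 75, 85, 61]
  L1: h(78,34)=(78*31+34)%997=458 h(80,95)=(80*31+95)%997=581 h(75,85)=(75*31+85)%997=416 h(61,61)=(61*31+61)%997=955 -> [458, 581, 416, 955]
  L2: h(458,581)=(458*31+581)%997=821 h(416,955)=(416*31+955)%997=890 -> [821, 890]
  L3: h(821,890)=(821*31+890)%997=419 -> [419]
  root=419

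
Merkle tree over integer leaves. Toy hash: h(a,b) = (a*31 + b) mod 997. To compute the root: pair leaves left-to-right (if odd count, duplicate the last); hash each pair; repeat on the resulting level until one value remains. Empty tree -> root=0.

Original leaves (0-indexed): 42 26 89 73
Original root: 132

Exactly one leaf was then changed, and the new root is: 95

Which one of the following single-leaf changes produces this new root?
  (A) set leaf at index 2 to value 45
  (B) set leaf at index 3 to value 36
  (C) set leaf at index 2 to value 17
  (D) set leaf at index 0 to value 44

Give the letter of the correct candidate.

Answer: B

Derivation:
Original leaves: [42, 26, 89, 73]
Target new root: 95
Try each candidate change and compute the resulting root:
Candidate A: set leaf[2] = 45 -> leaves = [42, 26, 45, 73]
  L0: [42, 26, 45, 73]
  L1: h(42,26)=(42*31+26)%997=331 h(45,73)=(45*31+73)%997=471 -> [331, 471]
  L2: h(331,471)=(331*31+471)%997=762 -> [762]
  root = 762 != target 95
Candidate B: set leaf[3] = 36 -> leaves = [42, 26, 89, 36]
  L0: [42, 26, 89, 36]
  L1: h(42,26)=(42*31+26)%997=331 h(89,36)=(89*31+36)%997=801 -> [331, 801]
  L2: h(331,801)=(331*31+801)%997=95 -> [95]
  root = 95 == target 95  ** MATCH **
Candidate C: set leaf[2] = 17 -> leaves = [42, 26, 17, 73]
  L0: [42, 26, 17, 73]
  L1: h(42,26)=(42*31+26)%997=331 h(17,73)=(17*31+73)%997=600 -> [331, 600]
  L2: h(331,600)=(331*31+600)%997=891 -> [891]
  root = 891 != target 95
Candidate D: set leaf[0] = 44 -> leaves = [44, 26, 89, 73]
  L0: [44, 26, 89, 73]
  L1: h(44,26)=(44*31+26)%997=393 h(89,73)=(89*31+73)%997=838 -> [393, 838]
  L2: h(393,838)=(393*31+838)%997=60 -> [60]
  root = 60 != target 95
Candidate B produces the target root.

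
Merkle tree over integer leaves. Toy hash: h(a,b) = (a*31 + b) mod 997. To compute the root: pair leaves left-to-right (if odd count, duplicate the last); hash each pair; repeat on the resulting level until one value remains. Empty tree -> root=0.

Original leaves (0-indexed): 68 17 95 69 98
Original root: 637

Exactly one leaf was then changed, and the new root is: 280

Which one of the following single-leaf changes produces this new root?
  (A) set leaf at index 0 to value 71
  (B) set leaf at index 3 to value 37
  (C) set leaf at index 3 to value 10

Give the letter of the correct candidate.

Answer: A

Derivation:
Original leaves: [68, 17, 95, 69, 98]
Target new root: 280
Try each candidate change and compute the resulting root:
Candidate A: set leaf[0] = 71 -> leaves = [71, 17, 95, 69, 98]
  L0: [71, 17, 95, 69, 98]
  L1: h(71,17)=(71*31+17)%997=224 h(95,69)=(95*31+69)%997=23 h(98,98)=(98*31+98)%997=145 -> [224, 23, 145]
  L2: h(224,23)=(224*31+23)%997=985 h(145,145)=(145*31+145)%997=652 -> [985, 652]
  L3: h(985,652)=(985*31+652)%997=280 -> [280]
  root = 280 == target 280  ** MATCH **
Candidate B: set leaf[3] = 37 -> leaves = [68, 17, 95, 37, 98]
  L0: [68, 17, 95, 37, 98]
  L1: h(68,17)=(68*31+17)%997=131 h(95,37)=(95*31+37)%997=988 h(98,98)=(98*31+98)%997=145 -> [131, 988, 145]
  L2: h(131,988)=(131*31+988)%997=64 h(145,145)=(145*31+145)%997=652 -> [64, 652]
  L3: h(64,652)=(64*31+652)%997=642 -> [642]
  root = 642 != target 280
Candidate C: set leaf[3] = 10 -> leaves = [68, 17, 95, 10, 98]
  L0: [68, 17, 95, 10, 98]
  L1: h(68,17)=(68*31+17)%997=131 h(95,10)=(95*31+10)%997=961 h(98,98)=(98*31+98)%997=145 -> [131, 961, 145]
  L2: h(131,961)=(131*31+961)%997=37 h(145,145)=(145*31+145)%997=652 -> [37, 652]
  L3: h(37,652)=(37*31+652)%997=802 -> [802]
  root = 802 != target 280
Candidate A produces the target root.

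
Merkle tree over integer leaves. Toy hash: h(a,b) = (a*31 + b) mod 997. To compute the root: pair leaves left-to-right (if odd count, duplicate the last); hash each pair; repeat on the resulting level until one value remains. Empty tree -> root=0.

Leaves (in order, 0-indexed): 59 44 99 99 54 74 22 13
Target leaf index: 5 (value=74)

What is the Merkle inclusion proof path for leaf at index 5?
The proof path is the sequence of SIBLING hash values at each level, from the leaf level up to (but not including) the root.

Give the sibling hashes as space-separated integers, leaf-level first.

Answer: 54 695 414

Derivation:
L0 (leaves): [59, 44, 99, 99, 54, 74, 22, 13], target index=5
L1: h(59,44)=(59*31+44)%997=876 [pair 0] h(99,99)=(99*31+99)%997=177 [pair 1] h(54,74)=(54*31+74)%997=751 [pair 2] h(22,13)=(22*31+13)%997=695 [pair 3] -> [876, 177, 751, 695]
  Sibling for proof at L0: 54
L2: h(876,177)=(876*31+177)%997=414 [pair 0] h(751,695)=(751*31+695)%997=48 [pair 1] -> [414, 48]
  Sibling for proof at L1: 695
L3: h(414,48)=(414*31+48)%997=918 [pair 0] -> [918]
  Sibling for proof at L2: 414
Root: 918
Proof path (sibling hashes from leaf to root): [54, 695, 414]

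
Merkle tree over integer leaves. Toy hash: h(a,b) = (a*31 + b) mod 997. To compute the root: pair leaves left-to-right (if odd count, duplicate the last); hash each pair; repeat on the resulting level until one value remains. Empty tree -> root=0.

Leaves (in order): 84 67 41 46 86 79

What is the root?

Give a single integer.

Answer: 607

Derivation:
L0: [84, 67, 41, 46, 86, 79]
L1: h(84,67)=(84*31+67)%997=677 h(41,46)=(41*31+46)%997=320 h(86,79)=(86*31+79)%997=751 -> [677, 320, 751]
L2: h(677,320)=(677*31+320)%997=370 h(751,751)=(751*31+751)%997=104 -> [370, 104]
L3: h(370,104)=(370*31+104)%997=607 -> [607]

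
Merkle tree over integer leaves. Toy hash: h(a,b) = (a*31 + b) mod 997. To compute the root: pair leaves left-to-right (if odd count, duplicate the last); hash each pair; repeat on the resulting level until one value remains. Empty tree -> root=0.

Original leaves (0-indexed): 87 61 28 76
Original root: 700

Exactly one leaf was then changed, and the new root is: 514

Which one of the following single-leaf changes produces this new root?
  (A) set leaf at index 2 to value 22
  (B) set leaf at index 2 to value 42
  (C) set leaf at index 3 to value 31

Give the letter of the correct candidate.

Answer: A

Derivation:
Original leaves: [87, 61, 28, 76]
Target new root: 514
Try each candidate change and compute the resulting root:
Candidate A: set leaf[2] = 22 -> leaves = [87, 61, 22, 76]
  L0: [87, 61, 22, 76]
  L1: h(87,61)=(87*31+61)%997=764 h(22,76)=(22*31+76)%997=758 -> [764, 758]
  L2: h(764,758)=(764*31+758)%997=514 -> [514]
  root = 514 == target 514  ** MATCH **
Candidate B: set leaf[2] = 42 -> leaves = [87, 61, 42, 76]
  L0: [87, 61, 42, 76]
  L1: h(87,61)=(87*31+61)%997=764 h(42,76)=(42*31+76)%997=381 -> [764, 381]
  L2: h(764,381)=(764*31+381)%997=137 -> [137]
  root = 137 != target 514
Candidate C: set leaf[3] = 31 -> leaves = [87, 61, 28, 31]
  L0: [87, 61, 28, 31]
  L1: h(87,61)=(87*31+61)%997=764 h(28,31)=(28*31+31)%997=899 -> [764, 899]
  L2: h(764,899)=(764*31+899)%997=655 -> [655]
  root = 655 != target 514
Candidate A produces the target root.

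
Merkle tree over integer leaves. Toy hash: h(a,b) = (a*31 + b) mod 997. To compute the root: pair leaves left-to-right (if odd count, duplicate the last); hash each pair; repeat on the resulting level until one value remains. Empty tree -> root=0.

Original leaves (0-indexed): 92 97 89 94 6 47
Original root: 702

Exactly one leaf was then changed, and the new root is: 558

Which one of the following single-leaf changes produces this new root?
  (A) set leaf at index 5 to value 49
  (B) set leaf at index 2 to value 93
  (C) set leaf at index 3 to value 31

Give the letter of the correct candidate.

Original leaves: [92, 97, 89, 94, 6, 47]
Target new root: 558
Try each candidate change and compute the resulting root:
Candidate A: set leaf[5] = 49 -> leaves = [92, 97, 89, 94, 6, 49]
  L0: [92, 97, 89, 94, 6, 49]
  L1: h(92,97)=(92*31+97)%997=955 h(89,94)=(89*31+94)%997=859 h(6,49)=(6*31+49)%997=235 -> [955, 859, 235]
  L2: h(955,859)=(955*31+859)%997=554 h(235,235)=(235*31+235)%997=541 -> [554, 541]
  L3: h(554,541)=(554*31+541)%997=766 -> [766]
  root = 766 != target 558
Candidate B: set leaf[2] = 93 -> leaves = [92, 97, 93, 94, 6, 47]
  L0: [92, 97, 93, 94, 6, 47]
  L1: h(92,97)=(92*31+97)%997=955 h(93,94)=(93*31+94)%997=983 h(6,47)=(6*31+47)%997=233 -> [955, 983, 233]
  L2: h(955,983)=(955*31+983)%997=678 h(233,233)=(233*31+233)%997=477 -> [678, 477]
  L3: h(678,477)=(678*31+477)%997=558 -> [558]
  root = 558 == target 558  ** MATCH **
Candidate C: set leaf[3] = 31 -> leaves = [92, 97, 89, 31, 6, 47]
  L0: [92, 97, 89, 31, 6, 47]
  L1: h(92,97)=(92*31+97)%997=955 h(89,31)=(89*31+31)%997=796 h(6,47)=(6*31+47)%997=233 -> [955, 796, 233]
  L2: h(955,796)=(955*31+796)%997=491 h(233,233)=(233*31+233)%997=477 -> [491, 477]
  L3: h(491,477)=(491*31+477)%997=743 -> [743]
  root = 743 != target 558
Candidate B produces the target root.

Answer: B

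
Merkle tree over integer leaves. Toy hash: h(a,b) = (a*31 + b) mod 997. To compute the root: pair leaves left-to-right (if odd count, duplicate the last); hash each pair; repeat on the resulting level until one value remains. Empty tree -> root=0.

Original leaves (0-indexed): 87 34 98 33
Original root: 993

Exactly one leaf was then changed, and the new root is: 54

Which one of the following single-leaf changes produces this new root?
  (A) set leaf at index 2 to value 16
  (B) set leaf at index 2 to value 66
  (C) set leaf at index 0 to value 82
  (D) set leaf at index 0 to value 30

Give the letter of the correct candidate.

Answer: D

Derivation:
Original leaves: [87, 34, 98, 33]
Target new root: 54
Try each candidate change and compute the resulting root:
Candidate A: set leaf[2] = 16 -> leaves = [87, 34, 16, 33]
  L0: [87, 34, 16, 33]
  L1: h(87,34)=(87*31+34)%997=737 h(16,33)=(16*31+33)%997=529 -> [737, 529]
  L2: h(737,529)=(737*31+529)%997=445 -> [445]
  root = 445 != target 54
Candidate B: set leaf[2] = 66 -> leaves = [87, 34, 66, 33]
  L0: [87, 34, 66, 33]
  L1: h(87,34)=(87*31+34)%997=737 h(66,33)=(66*31+33)%997=85 -> [737, 85]
  L2: h(737,85)=(737*31+85)%997=1 -> [1]
  root = 1 != target 54
Candidate C: set leaf[0] = 82 -> leaves = [82, 34, 98, 33]
  L0: [82, 34, 98, 33]
  L1: h(82,34)=(82*31+34)%997=582 h(98,33)=(98*31+33)%997=80 -> [582, 80]
  L2: h(582,80)=(582*31+80)%997=176 -> [176]
  root = 176 != target 54
Candidate D: set leaf[0] = 30 -> leaves = [30, 34, 98, 33]
  L0: [30, 34, 98, 33]
  L1: h(30,34)=(30*31+34)%997=964 h(98,33)=(98*31+33)%997=80 -> [964, 80]
  L2: h(964,80)=(964*31+80)%997=54 -> [54]
  root = 54 == target 54  ** MATCH **
Candidate D produces the target root.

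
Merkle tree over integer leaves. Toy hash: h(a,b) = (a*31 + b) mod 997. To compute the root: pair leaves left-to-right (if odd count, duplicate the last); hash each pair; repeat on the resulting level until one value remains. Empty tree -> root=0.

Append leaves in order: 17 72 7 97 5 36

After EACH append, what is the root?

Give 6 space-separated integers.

After append 17 (leaves=[17]):
  L0: [17]
  root=17
After append 72 (leaves=[17, 72]):
  L0: [17, 72]
  L1: h(17,72)=(17*31+72)%997=599 -> [599]
  root=599
After append 7 (leaves=[17, 72, 7]):
  L0: [17, 72, 7]
  L1: h(17,72)=(17*31+72)%997=599 h(7,7)=(7*31+7)%997=224 -> [599, 224]
  L2: h(599,224)=(599*31+224)%997=847 -> [847]
  root=847
After append 97 (leaves=[17, 72, 7, 97]):
  L0: [17, 72, 7, 97]
  L1: h(17,72)=(17*31+72)%997=599 h(7,97)=(7*31+97)%997=314 -> [599, 314]
  L2: h(599,314)=(599*31+314)%997=937 -> [937]
  root=937
After append 5 (leaves=[17, 72, 7, 97, 5]):
  L0: [17, 72, 7, 97, 5]
  L1: h(17,72)=(17*31+72)%997=599 h(7,97)=(7*31+97)%997=314 h(5,5)=(5*31+5)%997=160 -> [599, 314, 160]
  L2: h(599,314)=(599*31+314)%997=937 h(160,160)=(160*31+160)%997=135 -> [937, 135]
  L3: h(937,135)=(937*31+135)%997=269 -> [269]
  root=269
After append 36 (leaves=[17, 72, 7, 97, 5, 36]):
  L0: [17, 72, 7, 97, 5, 36]
  L1: h(17,72)=(17*31+72)%997=599 h(7,97)=(7*31+97)%997=314 h(5,36)=(5*31+36)%997=191 -> [599, 314, 191]
  L2: h(599,314)=(599*31+314)%997=937 h(191,191)=(191*31+191)%997=130 -> [937, 130]
  L3: h(937,130)=(937*31+130)%997=264 -> [264]
  root=264

Answer: 17 599 847 937 269 264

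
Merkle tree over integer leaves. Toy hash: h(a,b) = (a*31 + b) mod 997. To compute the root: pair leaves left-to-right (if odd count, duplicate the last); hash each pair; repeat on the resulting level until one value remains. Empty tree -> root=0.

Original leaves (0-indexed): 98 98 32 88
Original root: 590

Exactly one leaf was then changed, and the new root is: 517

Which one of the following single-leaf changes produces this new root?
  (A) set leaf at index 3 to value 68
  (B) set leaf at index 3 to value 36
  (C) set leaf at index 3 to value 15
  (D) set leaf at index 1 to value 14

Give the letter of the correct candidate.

Answer: C

Derivation:
Original leaves: [98, 98, 32, 88]
Target new root: 517
Try each candidate change and compute the resulting root:
Candidate A: set leaf[3] = 68 -> leaves = [98, 98, 32, 68]
  L0: [98, 98, 32, 68]
  L1: h(98,98)=(98*31+98)%997=145 h(32,68)=(32*31+68)%997=63 -> [145, 63]
  L2: h(145,63)=(145*31+63)%997=570 -> [570]
  root = 570 != target 517
Candidate B: set leaf[3] = 36 -> leaves = [98, 98, 32, 36]
  L0: [98, 98, 32, 36]
  L1: h(98,98)=(98*31+98)%997=145 h(32,36)=(32*31+36)%997=31 -> [145, 31]
  L2: h(145,31)=(145*31+31)%997=538 -> [538]
  root = 538 != target 517
Candidate C: set leaf[3] = 15 -> leaves = [98, 98, 32, 15]
  L0: [98, 98, 32, 15]
  L1: h(98,98)=(98*31+98)%997=145 h(32,15)=(32*31+15)%997=10 -> [145, 10]
  L2: h(145,10)=(145*31+10)%997=517 -> [517]
  root = 517 == target 517  ** MATCH **
Candidate D: set leaf[1] = 14 -> leaves = [98, 14, 32, 88]
  L0: [98, 14, 32, 88]
  L1: h(98,14)=(98*31+14)%997=61 h(32,88)=(32*31+88)%997=83 -> [61, 83]
  L2: h(61,83)=(61*31+83)%997=977 -> [977]
  root = 977 != target 517
Candidate C produces the target root.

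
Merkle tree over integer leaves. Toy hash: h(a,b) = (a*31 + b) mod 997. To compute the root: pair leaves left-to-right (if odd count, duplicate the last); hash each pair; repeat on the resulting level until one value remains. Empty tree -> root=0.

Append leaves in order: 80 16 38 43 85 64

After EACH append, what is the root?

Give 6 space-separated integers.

After append 80 (leaves=[80]):
  L0: [80]
  root=80
After append 16 (leaves=[80, 16]):
  L0: [80, 16]
  L1: h(80,16)=(80*31+16)%997=502 -> [502]
  root=502
After append 38 (leaves=[80, 16, 38]):
  L0: [80, 16, 38]
  L1: h(80,16)=(80*31+16)%997=502 h(38,38)=(38*31+38)%997=219 -> [502, 219]
  L2: h(502,219)=(502*31+219)%997=826 -> [826]
  root=826
After append 43 (leaves=[80, 16, 38, 43]):
  L0: [80, 16, 38, 43]
  L1: h(80,16)=(80*31+16)%997=502 h(38,43)=(38*31+43)%997=224 -> [502, 224]
  L2: h(502,224)=(502*31+224)%997=831 -> [831]
  root=831
After append 85 (leaves=[80, 16, 38, 43, 85]):
  L0: [80, 16, 38, 43, 85]
  L1: h(80,16)=(80*31+16)%997=502 h(38,43)=(38*31+43)%997=224 h(85,85)=(85*31+85)%997=726 -> [502, 224, 726]
  L2: h(502,224)=(502*31+224)%997=831 h(726,726)=(726*31+726)%997=301 -> [831, 301]
  L3: h(831,301)=(831*31+301)%997=140 -> [140]
  root=140
After append 64 (leaves=[80, 16, 38, 43, 85, 64]):
  L0: [80, 16, 38, 43, 85, 64]
  L1: h(80,16)=(80*31+16)%997=502 h(38,43)=(38*31+43)%997=224 h(85,64)=(85*31+64)%997=705 -> [502, 224, 705]
  L2: h(502,224)=(502*31+224)%997=831 h(705,705)=(705*31+705)%997=626 -> [831, 626]
  L3: h(831,626)=(831*31+626)%997=465 -> [465]
  root=465

Answer: 80 502 826 831 140 465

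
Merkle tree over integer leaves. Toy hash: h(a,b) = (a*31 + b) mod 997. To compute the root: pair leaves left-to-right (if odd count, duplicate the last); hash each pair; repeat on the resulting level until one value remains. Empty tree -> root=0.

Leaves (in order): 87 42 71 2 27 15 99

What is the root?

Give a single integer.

Answer: 266

Derivation:
L0: [87, 42, 71, 2, 27, 15, 99]
L1: h(87,42)=(87*31+42)%997=745 h(71,2)=(71*31+2)%997=209 h(27,15)=(27*31+15)%997=852 h(99,99)=(99*31+99)%997=177 -> [745, 209, 852, 177]
L2: h(745,209)=(745*31+209)%997=373 h(852,177)=(852*31+177)%997=667 -> [373, 667]
L3: h(373,667)=(373*31+667)%997=266 -> [266]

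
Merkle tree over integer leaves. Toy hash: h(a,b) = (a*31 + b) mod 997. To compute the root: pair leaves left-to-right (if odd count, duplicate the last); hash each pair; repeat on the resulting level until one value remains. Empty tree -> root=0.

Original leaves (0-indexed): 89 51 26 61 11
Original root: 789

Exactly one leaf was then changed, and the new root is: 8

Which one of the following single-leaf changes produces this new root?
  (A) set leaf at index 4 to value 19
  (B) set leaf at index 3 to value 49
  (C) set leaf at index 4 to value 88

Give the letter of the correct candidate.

Original leaves: [89, 51, 26, 61, 11]
Target new root: 8
Try each candidate change and compute the resulting root:
Candidate A: set leaf[4] = 19 -> leaves = [89, 51, 26, 61, 19]
  L0: [89, 51, 26, 61, 19]
  L1: h(89,51)=(89*31+51)%997=816 h(26,61)=(26*31+61)%997=867 h(19,19)=(19*31+19)%997=608 -> [816, 867, 608]
  L2: h(816,867)=(816*31+867)%997=241 h(608,608)=(608*31+608)%997=513 -> [241, 513]
  L3: h(241,513)=(241*31+513)%997=8 -> [8]
  root = 8 == target 8  ** MATCH **
Candidate B: set leaf[3] = 49 -> leaves = [89, 51, 26, 49, 11]
  L0: [89, 51, 26, 49, 11]
  L1: h(89,51)=(89*31+51)%997=816 h(26,49)=(26*31+49)%997=855 h(11,11)=(11*31+11)%997=352 -> [816, 855, 352]
  L2: h(816,855)=(816*31+855)%997=229 h(352,352)=(352*31+352)%997=297 -> [229, 297]
  L3: h(229,297)=(229*31+297)%997=417 -> [417]
  root = 417 != target 8
Candidate C: set leaf[4] = 88 -> leaves = [89, 51, 26, 61, 88]
  L0: [89, 51, 26, 61, 88]
  L1: h(89,51)=(89*31+51)%997=816 h(26,61)=(26*31+61)%997=867 h(88,88)=(88*31+88)%997=822 -> [816, 867, 822]
  L2: h(816,867)=(816*31+867)%997=241 h(822,822)=(822*31+822)%997=382 -> [241, 382]
  L3: h(241,382)=(241*31+382)%997=874 -> [874]
  root = 874 != target 8
Candidate A produces the target root.

Answer: A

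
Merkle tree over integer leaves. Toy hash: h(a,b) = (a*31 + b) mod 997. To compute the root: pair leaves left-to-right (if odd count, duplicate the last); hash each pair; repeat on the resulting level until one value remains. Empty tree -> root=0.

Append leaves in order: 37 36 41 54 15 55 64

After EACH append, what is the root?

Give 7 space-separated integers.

Answer: 37 186 99 112 886 172 703

Derivation:
After append 37 (leaves=[37]):
  L0: [37]
  root=37
After append 36 (leaves=[37, 36]):
  L0: [37, 36]
  L1: h(37,36)=(37*31+36)%997=186 -> [186]
  root=186
After append 41 (leaves=[37, 36, 41]):
  L0: [37, 36, 41]
  L1: h(37,36)=(37*31+36)%997=186 h(41,41)=(41*31+41)%997=315 -> [186, 315]
  L2: h(186,315)=(186*31+315)%997=99 -> [99]
  root=99
After append 54 (leaves=[37, 36, 41, 54]):
  L0: [37, 36, 41, 54]
  L1: h(37,36)=(37*31+36)%997=186 h(41,54)=(41*31+54)%997=328 -> [186, 328]
  L2: h(186,328)=(186*31+328)%997=112 -> [112]
  root=112
After append 15 (leaves=[37, 36, 41, 54, 15]):
  L0: [37, 36, 41, 54, 15]
  L1: h(37,36)=(37*31+36)%997=186 h(41,54)=(41*31+54)%997=328 h(15,15)=(15*31+15)%997=480 -> [186, 328, 480]
  L2: h(186,328)=(186*31+328)%997=112 h(480,480)=(480*31+480)%997=405 -> [112, 405]
  L3: h(112,405)=(112*31+405)%997=886 -> [886]
  root=886
After append 55 (leaves=[37, 36, 41, 54, 15, 55]):
  L0: [37, 36, 41, 54, 15, 55]
  L1: h(37,36)=(37*31+36)%997=186 h(41,54)=(41*31+54)%997=328 h(15,55)=(15*31+55)%997=520 -> [186, 328, 520]
  L2: h(186,328)=(186*31+328)%997=112 h(520,520)=(520*31+520)%997=688 -> [112, 688]
  L3: h(112,688)=(112*31+688)%997=172 -> [172]
  root=172
After append 64 (leaves=[37, 36, 41, 54, 15, 55, 64]):
  L0: [37, 36, 41, 54, 15, 55, 64]
  L1: h(37,36)=(37*31+36)%997=186 h(41,54)=(41*31+54)%997=328 h(15,55)=(15*31+55)%997=520 h(64,64)=(64*31+64)%997=54 -> [186, 328, 520, 54]
  L2: h(186,328)=(186*31+328)%997=112 h(520,54)=(520*31+54)%997=222 -> [112, 222]
  L3: h(112,222)=(112*31+222)%997=703 -> [703]
  root=703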